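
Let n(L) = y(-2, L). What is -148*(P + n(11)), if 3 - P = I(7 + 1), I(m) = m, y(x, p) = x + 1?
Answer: 888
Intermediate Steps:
y(x, p) = 1 + x
n(L) = -1 (n(L) = 1 - 2 = -1)
P = -5 (P = 3 - (7 + 1) = 3 - 1*8 = 3 - 8 = -5)
-148*(P + n(11)) = -148*(-5 - 1) = -148*(-6) = 888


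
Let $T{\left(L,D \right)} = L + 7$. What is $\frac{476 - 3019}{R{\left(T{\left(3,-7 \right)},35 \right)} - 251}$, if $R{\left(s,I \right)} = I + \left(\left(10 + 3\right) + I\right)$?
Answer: $\frac{2543}{168} \approx 15.137$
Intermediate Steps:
$T{\left(L,D \right)} = 7 + L$
$R{\left(s,I \right)} = 13 + 2 I$ ($R{\left(s,I \right)} = I + \left(13 + I\right) = 13 + 2 I$)
$\frac{476 - 3019}{R{\left(T{\left(3,-7 \right)},35 \right)} - 251} = \frac{476 - 3019}{\left(13 + 2 \cdot 35\right) - 251} = - \frac{2543}{\left(13 + 70\right) - 251} = - \frac{2543}{83 - 251} = - \frac{2543}{-168} = \left(-2543\right) \left(- \frac{1}{168}\right) = \frac{2543}{168}$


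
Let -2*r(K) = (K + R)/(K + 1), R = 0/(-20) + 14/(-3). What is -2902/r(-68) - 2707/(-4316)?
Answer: 2517826495/470444 ≈ 5352.0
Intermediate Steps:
R = -14/3 (R = 0*(-1/20) + 14*(-⅓) = 0 - 14/3 = -14/3 ≈ -4.6667)
r(K) = -(-14/3 + K)/(2*(1 + K)) (r(K) = -(K - 14/3)/(2*(K + 1)) = -(-14/3 + K)/(2*(1 + K)))
-2902/r(-68) - 2707/(-4316) = -2902*6*(1 - 68)/(14 - 3*(-68)) - 2707/(-4316) = -2902*(-402/(14 + 204)) - 2707*(-1/4316) = -2902/((⅙)*(-1/67)*218) + 2707/4316 = -2902/(-109/201) + 2707/4316 = -2902*(-201/109) + 2707/4316 = 583302/109 + 2707/4316 = 2517826495/470444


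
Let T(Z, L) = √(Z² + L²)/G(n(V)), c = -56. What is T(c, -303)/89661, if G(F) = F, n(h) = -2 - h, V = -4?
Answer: √94945/179322 ≈ 0.0017183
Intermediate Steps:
T(Z, L) = √(L² + Z²)/2 (T(Z, L) = √(Z² + L²)/(-2 - 1*(-4)) = √(L² + Z²)/(-2 + 4) = √(L² + Z²)/2)
T(c, -303)/89661 = (√((-303)² + (-56)²)/2)/89661 = (√(91809 + 3136)/2)*(1/89661) = (√94945/2)*(1/89661) = √94945/179322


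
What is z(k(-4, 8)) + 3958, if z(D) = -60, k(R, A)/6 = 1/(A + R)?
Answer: 3898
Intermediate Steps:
k(R, A) = 6/(A + R)
z(k(-4, 8)) + 3958 = -60 + 3958 = 3898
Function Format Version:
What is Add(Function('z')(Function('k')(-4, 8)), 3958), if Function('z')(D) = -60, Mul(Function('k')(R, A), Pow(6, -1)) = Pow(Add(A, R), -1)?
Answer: 3898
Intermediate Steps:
Function('k')(R, A) = Mul(6, Pow(Add(A, R), -1))
Add(Function('z')(Function('k')(-4, 8)), 3958) = Add(-60, 3958) = 3898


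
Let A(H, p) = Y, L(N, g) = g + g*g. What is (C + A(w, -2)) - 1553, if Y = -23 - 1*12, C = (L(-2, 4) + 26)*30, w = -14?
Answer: -208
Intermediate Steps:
L(N, g) = g + g²
C = 1380 (C = (4*(1 + 4) + 26)*30 = (4*5 + 26)*30 = (20 + 26)*30 = 46*30 = 1380)
Y = -35 (Y = -23 - 12 = -35)
A(H, p) = -35
(C + A(w, -2)) - 1553 = (1380 - 35) - 1553 = 1345 - 1553 = -208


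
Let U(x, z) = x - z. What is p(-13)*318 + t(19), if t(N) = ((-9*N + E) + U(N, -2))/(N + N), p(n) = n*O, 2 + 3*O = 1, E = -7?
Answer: 52207/38 ≈ 1373.9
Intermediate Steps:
O = -1/3 (O = -2/3 + (1/3)*1 = -2/3 + 1/3 = -1/3 ≈ -0.33333)
p(n) = -n/3 (p(n) = n*(-1/3) = -n/3)
t(N) = (-5 - 8*N)/(2*N) (t(N) = ((-9*N - 7) + (N - 1*(-2)))/(N + N) = ((-7 - 9*N) + (N + 2))/((2*N)) = ((-7 - 9*N) + (2 + N))*(1/(2*N)) = (-5 - 8*N)*(1/(2*N)) = (-5 - 8*N)/(2*N))
p(-13)*318 + t(19) = -1/3*(-13)*318 + (-4 - 5/2/19) = (13/3)*318 + (-4 - 5/2*1/19) = 1378 + (-4 - 5/38) = 1378 - 157/38 = 52207/38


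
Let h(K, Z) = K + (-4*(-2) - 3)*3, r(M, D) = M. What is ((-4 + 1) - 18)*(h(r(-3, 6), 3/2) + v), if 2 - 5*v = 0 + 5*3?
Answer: -987/5 ≈ -197.40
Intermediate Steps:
v = -13/5 (v = ⅖ - (0 + 5*3)/5 = ⅖ - (0 + 15)/5 = ⅖ - ⅕*15 = ⅖ - 3 = -13/5 ≈ -2.6000)
h(K, Z) = 15 + K (h(K, Z) = K + (8 - 3)*3 = K + 5*3 = K + 15 = 15 + K)
((-4 + 1) - 18)*(h(r(-3, 6), 3/2) + v) = ((-4 + 1) - 18)*((15 - 3) - 13/5) = (-3 - 18)*(12 - 13/5) = -21*47/5 = -987/5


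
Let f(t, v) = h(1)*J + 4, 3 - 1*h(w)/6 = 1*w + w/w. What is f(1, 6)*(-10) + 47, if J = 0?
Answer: 7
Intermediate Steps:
h(w) = 12 - 6*w (h(w) = 18 - 6*(1*w + w/w) = 18 - 6*(w + 1) = 18 - 6*(1 + w) = 18 + (-6 - 6*w) = 12 - 6*w)
f(t, v) = 4 (f(t, v) = (12 - 6*1)*0 + 4 = (12 - 6)*0 + 4 = 6*0 + 4 = 0 + 4 = 4)
f(1, 6)*(-10) + 47 = 4*(-10) + 47 = -40 + 47 = 7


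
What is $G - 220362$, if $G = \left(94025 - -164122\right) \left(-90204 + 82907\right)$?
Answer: $-1883919021$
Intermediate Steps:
$G = -1883698659$ ($G = \left(94025 + 164122\right) \left(-7297\right) = 258147 \left(-7297\right) = -1883698659$)
$G - 220362 = -1883698659 - 220362 = -1883919021$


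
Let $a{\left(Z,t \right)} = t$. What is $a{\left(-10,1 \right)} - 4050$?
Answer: $-4049$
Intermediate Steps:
$a{\left(-10,1 \right)} - 4050 = 1 - 4050 = -4049$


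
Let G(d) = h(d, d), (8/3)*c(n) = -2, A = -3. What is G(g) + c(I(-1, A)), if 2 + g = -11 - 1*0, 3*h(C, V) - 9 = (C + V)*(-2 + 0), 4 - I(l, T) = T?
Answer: 235/12 ≈ 19.583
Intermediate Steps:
I(l, T) = 4 - T
c(n) = -¾ (c(n) = (3/8)*(-2) = -¾)
h(C, V) = 3 - 2*C/3 - 2*V/3 (h(C, V) = 3 + ((C + V)*(-2 + 0))/3 = 3 + ((C + V)*(-2))/3 = 3 + (-2*C - 2*V)/3 = 3 + (-2*C/3 - 2*V/3) = 3 - 2*C/3 - 2*V/3)
g = -13 (g = -2 + (-11 - 1*0) = -2 + (-11 + 0) = -2 - 11 = -13)
G(d) = 3 - 4*d/3 (G(d) = 3 - 2*d/3 - 2*d/3 = 3 - 4*d/3)
G(g) + c(I(-1, A)) = (3 - 4/3*(-13)) - ¾ = (3 + 52/3) - ¾ = 61/3 - ¾ = 235/12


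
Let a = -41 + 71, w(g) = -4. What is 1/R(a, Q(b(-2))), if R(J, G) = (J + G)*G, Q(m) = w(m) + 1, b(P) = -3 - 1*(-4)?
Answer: -1/81 ≈ -0.012346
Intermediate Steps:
b(P) = 1 (b(P) = -3 + 4 = 1)
a = 30
Q(m) = -3 (Q(m) = -4 + 1 = -3)
R(J, G) = G*(G + J) (R(J, G) = (G + J)*G = G*(G + J))
1/R(a, Q(b(-2))) = 1/(-3*(-3 + 30)) = 1/(-3*27) = 1/(-81) = -1/81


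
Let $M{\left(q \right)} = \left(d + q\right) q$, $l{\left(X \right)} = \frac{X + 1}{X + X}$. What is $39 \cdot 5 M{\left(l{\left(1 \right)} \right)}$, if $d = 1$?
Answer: $390$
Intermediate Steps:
$l{\left(X \right)} = \frac{1 + X}{2 X}$
$M{\left(q \right)} = q \left(1 + q\right)$ ($M{\left(q \right)} = \left(1 + q\right) q = q \left(1 + q\right)$)
$39 \cdot 5 M{\left(l{\left(1 \right)} \right)} = 39 \cdot 5 \frac{1 + 1}{2 \cdot 1} \left(1 + \frac{1 + 1}{2 \cdot 1}\right) = 195 \cdot \frac{1}{2} \cdot 1 \cdot 2 \left(1 + \frac{1}{2} \cdot 1 \cdot 2\right) = 195 \cdot 1 \left(1 + 1\right) = 195 \cdot 1 \cdot 2 = 195 \cdot 2 = 390$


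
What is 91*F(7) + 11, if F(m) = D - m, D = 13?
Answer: 557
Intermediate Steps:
F(m) = 13 - m
91*F(7) + 11 = 91*(13 - 1*7) + 11 = 91*(13 - 7) + 11 = 91*6 + 11 = 546 + 11 = 557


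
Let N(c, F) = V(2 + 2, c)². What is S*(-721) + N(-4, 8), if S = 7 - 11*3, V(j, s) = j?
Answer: 18762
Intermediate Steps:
N(c, F) = 16 (N(c, F) = (2 + 2)² = 4² = 16)
S = -26 (S = 7 - 33 = -26)
S*(-721) + N(-4, 8) = -26*(-721) + 16 = 18746 + 16 = 18762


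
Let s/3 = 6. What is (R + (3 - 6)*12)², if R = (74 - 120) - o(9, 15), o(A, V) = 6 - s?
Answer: 4900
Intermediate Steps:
s = 18 (s = 3*6 = 18)
o(A, V) = -12 (o(A, V) = 6 - 1*18 = 6 - 18 = -12)
R = -34 (R = (74 - 120) - 1*(-12) = -46 + 12 = -34)
(R + (3 - 6)*12)² = (-34 + (3 - 6)*12)² = (-34 - 3*12)² = (-34 - 36)² = (-70)² = 4900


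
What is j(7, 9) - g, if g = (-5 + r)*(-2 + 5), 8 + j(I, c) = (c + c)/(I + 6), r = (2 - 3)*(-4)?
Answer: -47/13 ≈ -3.6154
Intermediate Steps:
r = 4 (r = -1*(-4) = 4)
j(I, c) = -8 + 2*c/(6 + I) (j(I, c) = -8 + (c + c)/(I + 6) = -8 + (2*c)/(6 + I) = -8 + 2*c/(6 + I))
g = -3 (g = (-5 + 4)*(-2 + 5) = -1*3 = -3)
j(7, 9) - g = 2*(-24 + 9 - 4*7)/(6 + 7) - 1*(-3) = 2*(-24 + 9 - 28)/13 + 3 = 2*(1/13)*(-43) + 3 = -86/13 + 3 = -47/13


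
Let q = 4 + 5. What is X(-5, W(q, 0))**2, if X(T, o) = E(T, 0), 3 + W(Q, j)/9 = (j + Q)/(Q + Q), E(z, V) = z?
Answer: 25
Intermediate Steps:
q = 9
W(Q, j) = -27 + 9*(Q + j)/(2*Q) (W(Q, j) = -27 + 9*((j + Q)/(Q + Q)) = -27 + 9*((Q + j)/((2*Q))) = -27 + 9*((Q + j)*(1/(2*Q))) = -27 + 9*((Q + j)/(2*Q)) = -27 + 9*(Q + j)/(2*Q))
X(T, o) = T
X(-5, W(q, 0))**2 = (-5)**2 = 25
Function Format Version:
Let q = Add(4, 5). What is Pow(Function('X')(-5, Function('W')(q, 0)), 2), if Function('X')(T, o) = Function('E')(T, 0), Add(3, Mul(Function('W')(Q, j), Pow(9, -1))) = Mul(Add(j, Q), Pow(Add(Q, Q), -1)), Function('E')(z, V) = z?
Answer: 25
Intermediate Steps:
q = 9
Function('W')(Q, j) = Add(-27, Mul(Rational(9, 2), Pow(Q, -1), Add(Q, j))) (Function('W')(Q, j) = Add(-27, Mul(9, Mul(Add(j, Q), Pow(Add(Q, Q), -1)))) = Add(-27, Mul(9, Mul(Add(Q, j), Pow(Mul(2, Q), -1)))) = Add(-27, Mul(9, Mul(Add(Q, j), Mul(Rational(1, 2), Pow(Q, -1))))) = Add(-27, Mul(9, Mul(Rational(1, 2), Pow(Q, -1), Add(Q, j)))) = Add(-27, Mul(Rational(9, 2), Pow(Q, -1), Add(Q, j))))
Function('X')(T, o) = T
Pow(Function('X')(-5, Function('W')(q, 0)), 2) = Pow(-5, 2) = 25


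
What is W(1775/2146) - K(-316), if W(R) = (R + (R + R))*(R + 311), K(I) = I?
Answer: 5018668681/4605316 ≈ 1089.8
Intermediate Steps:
W(R) = 3*R*(311 + R) (W(R) = (R + 2*R)*(311 + R) = (3*R)*(311 + R) = 3*R*(311 + R))
W(1775/2146) - K(-316) = 3*(1775/2146)*(311 + 1775/2146) - 1*(-316) = 3*(1775*(1/2146))*(311 + 1775*(1/2146)) + 316 = 3*(1775/2146)*(311 + 1775/2146) + 316 = 3*(1775/2146)*(669181/2146) + 316 = 3563388825/4605316 + 316 = 5018668681/4605316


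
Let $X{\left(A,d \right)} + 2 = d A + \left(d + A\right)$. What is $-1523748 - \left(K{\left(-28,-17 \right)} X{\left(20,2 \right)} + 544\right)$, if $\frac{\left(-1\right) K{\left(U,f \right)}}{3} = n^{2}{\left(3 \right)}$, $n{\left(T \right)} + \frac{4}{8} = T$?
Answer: $-1523167$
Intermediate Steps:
$n{\left(T \right)} = - \frac{1}{2} + T$
$X{\left(A,d \right)} = -2 + A + d + A d$ ($X{\left(A,d \right)} = -2 + \left(d A + \left(d + A\right)\right) = -2 + \left(A d + \left(A + d\right)\right) = -2 + \left(A + d + A d\right) = -2 + A + d + A d$)
$K{\left(U,f \right)} = - \frac{75}{4}$ ($K{\left(U,f \right)} = - 3 \left(- \frac{1}{2} + 3\right)^{2} = - 3 \left(\frac{5}{2}\right)^{2} = \left(-3\right) \frac{25}{4} = - \frac{75}{4}$)
$-1523748 - \left(K{\left(-28,-17 \right)} X{\left(20,2 \right)} + 544\right) = -1523748 - \left(- \frac{75 \left(-2 + 20 + 2 + 20 \cdot 2\right)}{4} + 544\right) = -1523748 - \left(- \frac{75 \left(-2 + 20 + 2 + 40\right)}{4} + 544\right) = -1523748 - \left(\left(- \frac{75}{4}\right) 60 + 544\right) = -1523748 - \left(-1125 + 544\right) = -1523748 - -581 = -1523748 + 581 = -1523167$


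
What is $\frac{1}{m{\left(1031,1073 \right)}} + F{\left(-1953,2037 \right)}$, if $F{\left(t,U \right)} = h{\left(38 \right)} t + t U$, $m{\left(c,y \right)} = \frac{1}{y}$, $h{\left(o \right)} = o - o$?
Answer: $-3977188$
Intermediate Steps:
$h{\left(o \right)} = 0$
$F{\left(t,U \right)} = U t$ ($F{\left(t,U \right)} = 0 t + t U = 0 + U t = U t$)
$\frac{1}{m{\left(1031,1073 \right)}} + F{\left(-1953,2037 \right)} = \frac{1}{\frac{1}{1073}} + 2037 \left(-1953\right) = \frac{1}{\frac{1}{1073}} - 3978261 = 1073 - 3978261 = -3977188$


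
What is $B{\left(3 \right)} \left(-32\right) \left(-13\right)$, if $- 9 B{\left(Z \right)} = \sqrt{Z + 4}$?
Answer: $- \frac{416 \sqrt{7}}{9} \approx -122.29$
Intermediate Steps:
$B{\left(Z \right)} = - \frac{\sqrt{4 + Z}}{9}$ ($B{\left(Z \right)} = - \frac{\sqrt{Z + 4}}{9} = - \frac{\sqrt{4 + Z}}{9}$)
$B{\left(3 \right)} \left(-32\right) \left(-13\right) = - \frac{\sqrt{4 + 3}}{9} \left(-32\right) \left(-13\right) = - \frac{\sqrt{7}}{9} \left(-32\right) \left(-13\right) = \frac{32 \sqrt{7}}{9} \left(-13\right) = - \frac{416 \sqrt{7}}{9}$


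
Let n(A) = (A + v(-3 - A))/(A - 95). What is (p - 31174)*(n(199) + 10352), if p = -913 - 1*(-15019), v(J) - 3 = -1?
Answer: -4594744003/26 ≈ -1.7672e+8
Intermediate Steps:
v(J) = 2 (v(J) = 3 - 1 = 2)
p = 14106 (p = -913 + 15019 = 14106)
n(A) = (2 + A)/(-95 + A) (n(A) = (A + 2)/(A - 95) = (2 + A)/(-95 + A))
(p - 31174)*(n(199) + 10352) = (14106 - 31174)*((2 + 199)/(-95 + 199) + 10352) = -17068*(201/104 + 10352) = -17068*1076809/104 = -4594744003/26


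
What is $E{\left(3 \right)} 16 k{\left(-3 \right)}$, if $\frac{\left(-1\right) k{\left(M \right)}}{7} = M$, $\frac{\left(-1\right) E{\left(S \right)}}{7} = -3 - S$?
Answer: $14112$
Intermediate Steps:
$E{\left(S \right)} = 21 + 7 S$ ($E{\left(S \right)} = - 7 \left(-3 - S\right) = 21 + 7 S$)
$k{\left(M \right)} = - 7 M$
$E{\left(3 \right)} 16 k{\left(-3 \right)} = \left(21 + 7 \cdot 3\right) 16 \left(\left(-7\right) \left(-3\right)\right) = \left(21 + 21\right) 16 \cdot 21 = 42 \cdot 16 \cdot 21 = 672 \cdot 21 = 14112$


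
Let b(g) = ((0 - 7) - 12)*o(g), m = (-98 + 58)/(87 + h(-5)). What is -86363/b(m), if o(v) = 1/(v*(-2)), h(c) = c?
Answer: 3454520/779 ≈ 4434.6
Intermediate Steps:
o(v) = -1/(2*v) (o(v) = 1/(-2*v) = -1/(2*v))
m = -20/41 (m = (-98 + 58)/(87 - 5) = -40/82 = -40*1/82 = -20/41 ≈ -0.48780)
b(g) = 19/(2*g) (b(g) = ((0 - 7) - 12)*(-1/(2*g)) = (-7 - 12)*(-1/(2*g)) = -(-19)/(2*g) = 19/(2*g))
-86363/b(m) = -86363/(19/(2*(-20/41))) = -86363/((19/2)*(-41/20)) = -86363/(-779/40) = -86363*(-40/779) = 3454520/779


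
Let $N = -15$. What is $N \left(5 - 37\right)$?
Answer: $480$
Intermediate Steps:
$N \left(5 - 37\right) = - 15 \left(5 - 37\right) = \left(-15\right) \left(-32\right) = 480$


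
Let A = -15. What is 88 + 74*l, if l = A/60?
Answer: 139/2 ≈ 69.500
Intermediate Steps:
l = -¼ (l = -15/60 = -15*1/60 = -¼ ≈ -0.25000)
88 + 74*l = 88 + 74*(-¼) = 88 - 37/2 = 139/2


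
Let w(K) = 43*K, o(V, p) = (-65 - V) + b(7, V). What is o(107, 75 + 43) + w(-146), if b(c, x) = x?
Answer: -6343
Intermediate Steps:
o(V, p) = -65 (o(V, p) = (-65 - V) + V = -65)
o(107, 75 + 43) + w(-146) = -65 + 43*(-146) = -65 - 6278 = -6343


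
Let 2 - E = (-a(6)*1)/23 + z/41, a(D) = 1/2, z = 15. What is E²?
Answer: 9753129/3556996 ≈ 2.7420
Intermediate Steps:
a(D) = ½
E = 3123/1886 (E = 2 - ((-1*½*1)/23 + 15/41) = 2 - (-½*1*(1/23) + 15*(1/41)) = 2 - (-½*1/23 + 15/41) = 2 - (-1/46 + 15/41) = 2 - 1*649/1886 = 2 - 649/1886 = 3123/1886 ≈ 1.6559)
E² = (3123/1886)² = 9753129/3556996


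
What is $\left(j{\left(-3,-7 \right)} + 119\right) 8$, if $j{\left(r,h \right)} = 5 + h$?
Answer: $936$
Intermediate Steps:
$\left(j{\left(-3,-7 \right)} + 119\right) 8 = \left(\left(5 - 7\right) + 119\right) 8 = \left(-2 + 119\right) 8 = 117 \cdot 8 = 936$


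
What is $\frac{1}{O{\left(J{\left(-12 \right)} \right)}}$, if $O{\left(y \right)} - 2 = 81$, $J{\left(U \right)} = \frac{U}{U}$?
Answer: $\frac{1}{83} \approx 0.012048$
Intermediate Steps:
$J{\left(U \right)} = 1$
$O{\left(y \right)} = 83$ ($O{\left(y \right)} = 2 + 81 = 83$)
$\frac{1}{O{\left(J{\left(-12 \right)} \right)}} = \frac{1}{83}$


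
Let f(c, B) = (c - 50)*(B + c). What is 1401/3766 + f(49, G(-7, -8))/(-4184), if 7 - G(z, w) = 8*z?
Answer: 785447/1969618 ≈ 0.39878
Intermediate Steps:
G(z, w) = 7 - 8*z
f(c, B) = (-50 + c)*(B + c)
1401/3766 + f(49, G(-7, -8))/(-4184) = 1401/3766 + (49² - 50*(7 - 8*(-7)) - 50*49 + (7 - 8*(-7))*49)/(-4184) = 1401*(1/3766) + (2401 - 50*(7 + 56) - 2450 + (7 + 56)*49)*(-1/4184) = 1401/3766 + (2401 - 50*63 - 2450 + 63*49)*(-1/4184) = 1401/3766 + (2401 - 3150 - 2450 + 3087)*(-1/4184) = 1401/3766 - 112*(-1/4184) = 1401/3766 + 14/523 = 785447/1969618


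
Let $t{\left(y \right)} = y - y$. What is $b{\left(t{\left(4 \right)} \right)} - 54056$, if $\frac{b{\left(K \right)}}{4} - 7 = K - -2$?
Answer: $-54020$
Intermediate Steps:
$t{\left(y \right)} = 0$
$b{\left(K \right)} = 36 + 4 K$ ($b{\left(K \right)} = 28 + 4 \left(K - -2\right) = 28 + 4 \left(K + 2\right) = 28 + 4 \left(2 + K\right) = 28 + \left(8 + 4 K\right) = 36 + 4 K$)
$b{\left(t{\left(4 \right)} \right)} - 54056 = \left(36 + 4 \cdot 0\right) - 54056 = \left(36 + 0\right) - 54056 = 36 - 54056 = -54020$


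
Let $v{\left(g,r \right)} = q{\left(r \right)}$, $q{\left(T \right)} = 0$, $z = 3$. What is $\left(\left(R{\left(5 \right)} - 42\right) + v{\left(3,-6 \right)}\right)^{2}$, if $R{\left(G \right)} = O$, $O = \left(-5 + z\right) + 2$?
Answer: $1764$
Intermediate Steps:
$O = 0$ ($O = \left(-5 + 3\right) + 2 = -2 + 2 = 0$)
$v{\left(g,r \right)} = 0$
$R{\left(G \right)} = 0$
$\left(\left(R{\left(5 \right)} - 42\right) + v{\left(3,-6 \right)}\right)^{2} = \left(\left(0 - 42\right) + 0\right)^{2} = \left(-42 + 0\right)^{2} = \left(-42\right)^{2} = 1764$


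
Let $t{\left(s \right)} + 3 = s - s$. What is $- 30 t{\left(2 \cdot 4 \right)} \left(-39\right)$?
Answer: $-3510$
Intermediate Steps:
$t{\left(s \right)} = -3$ ($t{\left(s \right)} = -3 + \left(s - s\right) = -3 + 0 = -3$)
$- 30 t{\left(2 \cdot 4 \right)} \left(-39\right) = \left(-30\right) \left(-3\right) \left(-39\right) = 90 \left(-39\right) = -3510$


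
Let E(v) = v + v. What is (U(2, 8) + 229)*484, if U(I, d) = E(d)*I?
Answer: 126324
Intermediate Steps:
E(v) = 2*v
U(I, d) = 2*I*d (U(I, d) = (2*d)*I = 2*I*d)
(U(2, 8) + 229)*484 = (2*2*8 + 229)*484 = (32 + 229)*484 = 261*484 = 126324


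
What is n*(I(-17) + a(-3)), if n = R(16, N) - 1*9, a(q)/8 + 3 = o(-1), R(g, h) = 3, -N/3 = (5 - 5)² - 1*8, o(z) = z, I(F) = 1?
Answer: 186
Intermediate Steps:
N = 24 (N = -3*((5 - 5)² - 1*8) = -3*(0² - 8) = -3*(0 - 8) = -3*(-8) = 24)
a(q) = -32 (a(q) = -24 + 8*(-1) = -24 - 8 = -32)
n = -6 (n = 3 - 1*9 = 3 - 9 = -6)
n*(I(-17) + a(-3)) = -6*(1 - 32) = -6*(-31) = 186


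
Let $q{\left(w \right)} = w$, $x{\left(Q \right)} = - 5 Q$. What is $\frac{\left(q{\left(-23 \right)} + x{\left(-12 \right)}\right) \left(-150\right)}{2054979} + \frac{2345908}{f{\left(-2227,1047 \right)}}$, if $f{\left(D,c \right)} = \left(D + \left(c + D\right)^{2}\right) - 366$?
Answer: $\frac{534786471898}{317336022117} \approx 1.6852$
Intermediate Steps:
$f{\left(D,c \right)} = -366 + D + \left(D + c\right)^{2}$ ($f{\left(D,c \right)} = \left(D + \left(D + c\right)^{2}\right) - 366 = -366 + D + \left(D + c\right)^{2}$)
$\frac{\left(q{\left(-23 \right)} + x{\left(-12 \right)}\right) \left(-150\right)}{2054979} + \frac{2345908}{f{\left(-2227,1047 \right)}} = \frac{\left(-23 - -60\right) \left(-150\right)}{2054979} + \frac{2345908}{-366 - 2227 + \left(-2227 + 1047\right)^{2}} = \left(-23 + 60\right) \left(-150\right) \frac{1}{2054979} + \frac{2345908}{-366 - 2227 + \left(-1180\right)^{2}} = 37 \left(-150\right) \frac{1}{2054979} + \frac{2345908}{-366 - 2227 + 1392400} = \left(-5550\right) \frac{1}{2054979} + \frac{2345908}{1389807} = - \frac{1850}{684993} + 2345908 \cdot \frac{1}{1389807} = - \frac{1850}{684993} + \frac{2345908}{1389807} = \frac{534786471898}{317336022117}$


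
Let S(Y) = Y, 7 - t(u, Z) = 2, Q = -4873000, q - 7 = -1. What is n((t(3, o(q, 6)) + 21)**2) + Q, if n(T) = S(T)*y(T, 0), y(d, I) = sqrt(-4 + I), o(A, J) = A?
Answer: -4873000 + 1352*I ≈ -4.873e+6 + 1352.0*I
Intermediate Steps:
q = 6 (q = 7 - 1 = 6)
t(u, Z) = 5 (t(u, Z) = 7 - 1*2 = 7 - 2 = 5)
n(T) = 2*I*T (n(T) = T*sqrt(-4 + 0) = T*sqrt(-4) = T*(2*I) = 2*I*T)
n((t(3, o(q, 6)) + 21)**2) + Q = 2*I*(5 + 21)**2 - 4873000 = 2*I*26**2 - 4873000 = 2*I*676 - 4873000 = 1352*I - 4873000 = -4873000 + 1352*I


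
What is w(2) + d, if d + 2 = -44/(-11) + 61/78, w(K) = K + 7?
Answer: 919/78 ≈ 11.782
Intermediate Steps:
w(K) = 7 + K
d = 217/78 (d = -2 + (-44/(-11) + 61/78) = -2 + (-44*(-1/11) + 61*(1/78)) = -2 + (4 + 61/78) = -2 + 373/78 = 217/78 ≈ 2.7821)
w(2) + d = (7 + 2) + 217/78 = 9 + 217/78 = 919/78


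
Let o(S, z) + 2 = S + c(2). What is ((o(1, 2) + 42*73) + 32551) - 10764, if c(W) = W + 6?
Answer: 24860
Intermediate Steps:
c(W) = 6 + W
o(S, z) = 6 + S (o(S, z) = -2 + (S + (6 + 2)) = -2 + (S + 8) = -2 + (8 + S) = 6 + S)
((o(1, 2) + 42*73) + 32551) - 10764 = (((6 + 1) + 42*73) + 32551) - 10764 = ((7 + 3066) + 32551) - 10764 = (3073 + 32551) - 10764 = 35624 - 10764 = 24860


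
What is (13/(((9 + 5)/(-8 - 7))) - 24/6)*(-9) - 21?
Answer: 1965/14 ≈ 140.36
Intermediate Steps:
(13/(((9 + 5)/(-8 - 7))) - 24/6)*(-9) - 21 = (13/((14/(-15))) - 24*1/6)*(-9) - 21 = (13/((14*(-1/15))) - 4)*(-9) - 21 = (13/(-14/15) - 4)*(-9) - 21 = (13*(-15/14) - 4)*(-9) - 21 = (-195/14 - 4)*(-9) - 21 = -251/14*(-9) - 21 = 2259/14 - 21 = 1965/14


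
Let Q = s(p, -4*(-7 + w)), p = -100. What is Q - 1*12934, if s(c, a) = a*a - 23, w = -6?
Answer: -10253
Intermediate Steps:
s(c, a) = -23 + a² (s(c, a) = a² - 23 = -23 + a²)
Q = 2681 (Q = -23 + (-4*(-7 - 6))² = -23 + (-4*(-13))² = -23 + 52² = -23 + 2704 = 2681)
Q - 1*12934 = 2681 - 1*12934 = 2681 - 12934 = -10253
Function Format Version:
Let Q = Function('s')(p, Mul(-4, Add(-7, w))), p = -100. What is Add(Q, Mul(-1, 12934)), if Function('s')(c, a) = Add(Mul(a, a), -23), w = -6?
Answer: -10253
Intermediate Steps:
Function('s')(c, a) = Add(-23, Pow(a, 2)) (Function('s')(c, a) = Add(Pow(a, 2), -23) = Add(-23, Pow(a, 2)))
Q = 2681 (Q = Add(-23, Pow(Mul(-4, Add(-7, -6)), 2)) = Add(-23, Pow(Mul(-4, -13), 2)) = Add(-23, Pow(52, 2)) = Add(-23, 2704) = 2681)
Add(Q, Mul(-1, 12934)) = Add(2681, Mul(-1, 12934)) = Add(2681, -12934) = -10253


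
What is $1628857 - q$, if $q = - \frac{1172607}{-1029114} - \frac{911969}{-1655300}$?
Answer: $\frac{462457107915261139}{283915400700} \approx 1.6289 \cdot 10^{6}$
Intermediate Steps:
$q = \frac{479922738761}{283915400700}$ ($q = \left(-1172607\right) \left(- \frac{1}{1029114}\right) - - \frac{911969}{1655300} = \frac{390869}{343038} + \frac{911969}{1655300} = \frac{479922738761}{283915400700} \approx 1.6904$)
$1628857 - q = 1628857 - \frac{479922738761}{283915400700} = \frac{462457107915261139}{283915400700}$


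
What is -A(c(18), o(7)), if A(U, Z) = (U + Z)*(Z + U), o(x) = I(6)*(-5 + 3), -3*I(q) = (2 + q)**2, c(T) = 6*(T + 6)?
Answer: -313600/9 ≈ -34844.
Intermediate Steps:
c(T) = 36 + 6*T (c(T) = 6*(6 + T) = 36 + 6*T)
I(q) = -(2 + q)**2/3
o(x) = 128/3 (o(x) = (-(2 + 6)**2/3)*(-5 + 3) = -1/3*8**2*(-2) = -1/3*64*(-2) = -64/3*(-2) = 128/3)
A(U, Z) = (U + Z)**2 (A(U, Z) = (U + Z)*(U + Z) = (U + Z)**2)
-A(c(18), o(7)) = -((36 + 6*18) + 128/3)**2 = -((36 + 108) + 128/3)**2 = -(144 + 128/3)**2 = -(560/3)**2 = -1*313600/9 = -313600/9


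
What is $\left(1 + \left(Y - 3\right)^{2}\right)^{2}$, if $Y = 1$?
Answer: $25$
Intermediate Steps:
$\left(1 + \left(Y - 3\right)^{2}\right)^{2} = \left(1 + \left(1 - 3\right)^{2}\right)^{2} = \left(1 + \left(-2\right)^{2}\right)^{2} = \left(1 + 4\right)^{2} = 5^{2} = 25$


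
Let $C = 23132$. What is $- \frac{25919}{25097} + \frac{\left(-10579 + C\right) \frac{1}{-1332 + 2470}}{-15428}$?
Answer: $- \frac{455376584457}{440629635208} \approx -1.0335$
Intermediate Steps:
$- \frac{25919}{25097} + \frac{\left(-10579 + C\right) \frac{1}{-1332 + 2470}}{-15428} = - \frac{25919}{25097} + \frac{\left(-10579 + 23132\right) \frac{1}{-1332 + 2470}}{-15428} = \left(-25919\right) \frac{1}{25097} + \frac{12553}{1138} \left(- \frac{1}{15428}\right) = - \frac{25919}{25097} + 12553 \cdot \frac{1}{1138} \left(- \frac{1}{15428}\right) = - \frac{25919}{25097} + \frac{12553}{1138} \left(- \frac{1}{15428}\right) = - \frac{25919}{25097} - \frac{12553}{17557064} = - \frac{455376584457}{440629635208}$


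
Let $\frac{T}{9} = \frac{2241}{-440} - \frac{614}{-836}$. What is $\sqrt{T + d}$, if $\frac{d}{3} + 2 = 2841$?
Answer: $\frac{\sqrt{148127013210}}{4180} \approx 92.075$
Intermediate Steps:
$d = 8517$ ($d = -6 + 3 \cdot 2841 = -6 + 8523 = 8517$)
$T = - \frac{327951}{8360}$ ($T = 9 \left(\frac{2241}{-440} - \frac{614}{-836}\right) = 9 \left(2241 \left(- \frac{1}{440}\right) - - \frac{307}{418}\right) = 9 \left(- \frac{2241}{440} + \frac{307}{418}\right) = 9 \left(- \frac{36439}{8360}\right) = - \frac{327951}{8360} \approx -39.229$)
$\sqrt{T + d} = \sqrt{- \frac{327951}{8360} + 8517} = \sqrt{\frac{70874169}{8360}} = \frac{\sqrt{148127013210}}{4180}$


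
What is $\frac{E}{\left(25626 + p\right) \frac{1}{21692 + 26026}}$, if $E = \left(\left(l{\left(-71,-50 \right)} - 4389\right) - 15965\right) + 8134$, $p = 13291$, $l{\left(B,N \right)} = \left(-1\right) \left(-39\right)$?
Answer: $- \frac{581252958}{38917} \approx -14936.0$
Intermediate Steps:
$l{\left(B,N \right)} = 39$
$E = -12181$ ($E = \left(\left(39 - 4389\right) - 15965\right) + 8134 = \left(-4350 - 15965\right) + 8134 = -20315 + 8134 = -12181$)
$\frac{E}{\left(25626 + p\right) \frac{1}{21692 + 26026}} = - \frac{12181}{\left(25626 + 13291\right) \frac{1}{21692 + 26026}} = - \frac{12181}{38917 \cdot \frac{1}{47718}} = - \frac{12181}{\frac{38917}{47718}} = \left(-12181\right) \frac{47718}{38917} = - \frac{581252958}{38917}$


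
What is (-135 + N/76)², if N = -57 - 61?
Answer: 26925721/1444 ≈ 18647.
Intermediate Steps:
N = -118
(-135 + N/76)² = (-135 - 118/76)² = (-135 - 118*1/76)² = (-135 - 59/38)² = (-5189/38)² = 26925721/1444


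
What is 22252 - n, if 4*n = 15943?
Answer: 73065/4 ≈ 18266.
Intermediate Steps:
n = 15943/4 (n = (1/4)*15943 = 15943/4 ≈ 3985.8)
22252 - n = 22252 - 1*15943/4 = 22252 - 15943/4 = 73065/4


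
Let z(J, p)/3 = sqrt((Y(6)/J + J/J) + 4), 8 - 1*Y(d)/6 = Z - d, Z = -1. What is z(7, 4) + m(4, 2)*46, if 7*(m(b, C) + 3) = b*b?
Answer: -230/7 + 15*sqrt(35)/7 ≈ -20.180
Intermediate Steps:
m(b, C) = -3 + b**2/7 (m(b, C) = -3 + (b*b)/7 = -3 + b**2/7)
Y(d) = 54 + 6*d (Y(d) = 48 - 6*(-1 - d) = 48 + (6 + 6*d) = 54 + 6*d)
z(J, p) = 3*sqrt(5 + 90/J) (z(J, p) = 3*sqrt(((54 + 6*6)/J + J/J) + 4) = 3*sqrt(((54 + 36)/J + 1) + 4) = 3*sqrt((90/J + 1) + 4) = 3*sqrt((1 + 90/J) + 4) = 3*sqrt(5 + 90/J))
z(7, 4) + m(4, 2)*46 = 3*sqrt(5)*sqrt((18 + 7)/7) + (-3 + (1/7)*4**2)*46 = 3*sqrt(5)*sqrt((1/7)*25) + (-3 + (1/7)*16)*46 = 3*sqrt(5)*sqrt(25/7) + (-3 + 16/7)*46 = 3*sqrt(5)*(5*sqrt(7)/7) - 5/7*46 = 15*sqrt(35)/7 - 230/7 = -230/7 + 15*sqrt(35)/7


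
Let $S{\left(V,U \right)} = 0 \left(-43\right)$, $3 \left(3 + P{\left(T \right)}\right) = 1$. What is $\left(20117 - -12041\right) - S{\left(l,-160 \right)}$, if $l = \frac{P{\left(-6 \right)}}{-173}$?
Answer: $32158$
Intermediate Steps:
$P{\left(T \right)} = - \frac{8}{3}$ ($P{\left(T \right)} = -3 + \frac{1}{3} \cdot 1 = -3 + \frac{1}{3} = - \frac{8}{3}$)
$l = \frac{8}{519}$ ($l = - \frac{8}{3 \left(-173\right)} = \left(- \frac{8}{3}\right) \left(- \frac{1}{173}\right) = \frac{8}{519} \approx 0.015414$)
$S{\left(V,U \right)} = 0$
$\left(20117 - -12041\right) - S{\left(l,-160 \right)} = \left(20117 - -12041\right) - 0 = \left(20117 + 12041\right) + 0 = 32158 + 0 = 32158$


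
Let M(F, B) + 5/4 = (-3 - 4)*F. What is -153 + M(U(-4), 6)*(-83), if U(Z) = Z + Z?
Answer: -18789/4 ≈ -4697.3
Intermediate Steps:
U(Z) = 2*Z
M(F, B) = -5/4 - 7*F (M(F, B) = -5/4 + (-3 - 4)*F = -5/4 - 7*F)
-153 + M(U(-4), 6)*(-83) = -153 + (-5/4 - 14*(-4))*(-83) = -153 + (-5/4 - 7*(-8))*(-83) = -153 + (-5/4 + 56)*(-83) = -153 + (219/4)*(-83) = -153 - 18177/4 = -18789/4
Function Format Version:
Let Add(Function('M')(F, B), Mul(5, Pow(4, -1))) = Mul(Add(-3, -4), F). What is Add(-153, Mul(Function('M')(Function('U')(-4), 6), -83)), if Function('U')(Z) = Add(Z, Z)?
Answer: Rational(-18789, 4) ≈ -4697.3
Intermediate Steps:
Function('U')(Z) = Mul(2, Z)
Function('M')(F, B) = Add(Rational(-5, 4), Mul(-7, F)) (Function('M')(F, B) = Add(Rational(-5, 4), Mul(Add(-3, -4), F)) = Add(Rational(-5, 4), Mul(-7, F)))
Add(-153, Mul(Function('M')(Function('U')(-4), 6), -83)) = Add(-153, Mul(Add(Rational(-5, 4), Mul(-7, Mul(2, -4))), -83)) = Add(-153, Mul(Add(Rational(-5, 4), Mul(-7, -8)), -83)) = Add(-153, Mul(Add(Rational(-5, 4), 56), -83)) = Add(-153, Mul(Rational(219, 4), -83)) = Add(-153, Rational(-18177, 4)) = Rational(-18789, 4)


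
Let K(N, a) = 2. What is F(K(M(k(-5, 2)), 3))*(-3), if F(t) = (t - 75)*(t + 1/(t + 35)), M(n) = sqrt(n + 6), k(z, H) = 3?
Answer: 16425/37 ≈ 443.92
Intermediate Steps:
M(n) = sqrt(6 + n)
F(t) = (-75 + t)*(t + 1/(35 + t))
F(K(M(k(-5, 2)), 3))*(-3) = ((-75 + 2**3 - 2624*2 - 40*2**2)/(35 + 2))*(-3) = ((-75 + 8 - 5248 - 40*4)/37)*(-3) = ((-75 + 8 - 5248 - 160)/37)*(-3) = ((1/37)*(-5475))*(-3) = -5475/37*(-3) = 16425/37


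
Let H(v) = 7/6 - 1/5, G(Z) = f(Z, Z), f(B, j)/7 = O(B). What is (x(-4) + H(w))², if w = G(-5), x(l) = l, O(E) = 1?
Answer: 8281/900 ≈ 9.2011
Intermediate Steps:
f(B, j) = 7 (f(B, j) = 7*1 = 7)
G(Z) = 7
w = 7
H(v) = 29/30 (H(v) = 7*(⅙) - 1*⅕ = 7/6 - ⅕ = 29/30)
(x(-4) + H(w))² = (-4 + 29/30)² = (-91/30)² = 8281/900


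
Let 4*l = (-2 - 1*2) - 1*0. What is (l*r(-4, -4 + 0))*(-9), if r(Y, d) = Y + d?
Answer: -72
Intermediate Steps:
l = -1 (l = ((-2 - 1*2) - 1*0)/4 = ((-2 - 2) + 0)/4 = (-4 + 0)/4 = (1/4)*(-4) = -1)
(l*r(-4, -4 + 0))*(-9) = -(-4 + (-4 + 0))*(-9) = -(-4 - 4)*(-9) = -1*(-8)*(-9) = 8*(-9) = -72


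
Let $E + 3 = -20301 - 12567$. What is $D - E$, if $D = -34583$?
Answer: $-1712$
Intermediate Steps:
$E = -32871$ ($E = -3 - 32868 = -32871$)
$D - E = -34583 - -32871 = -34583 + 32871 = -1712$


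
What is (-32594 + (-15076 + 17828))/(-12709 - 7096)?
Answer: 29842/19805 ≈ 1.5068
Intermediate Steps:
(-32594 + (-15076 + 17828))/(-12709 - 7096) = (-32594 + 2752)/(-19805) = -29842*(-1/19805) = 29842/19805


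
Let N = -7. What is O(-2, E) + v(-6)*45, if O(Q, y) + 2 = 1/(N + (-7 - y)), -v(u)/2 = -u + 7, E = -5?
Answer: -10549/9 ≈ -1172.1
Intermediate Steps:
v(u) = -14 + 2*u (v(u) = -2*(-u + 7) = -2*(7 - u) = -14 + 2*u)
O(Q, y) = -2 + 1/(-14 - y) (O(Q, y) = -2 + 1/(-7 + (-7 - y)) = -2 + 1/(-14 - y))
O(-2, E) + v(-6)*45 = (-29 - 2*(-5))/(14 - 5) + (-14 + 2*(-6))*45 = (-29 + 10)/9 + (-14 - 12)*45 = (1/9)*(-19) - 26*45 = -19/9 - 1170 = -10549/9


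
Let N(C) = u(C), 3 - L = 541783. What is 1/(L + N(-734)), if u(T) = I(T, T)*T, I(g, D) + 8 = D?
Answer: 1/2848 ≈ 0.00035112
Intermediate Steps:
L = -541780 (L = 3 - 1*541783 = 3 - 541783 = -541780)
I(g, D) = -8 + D
u(T) = T*(-8 + T) (u(T) = (-8 + T)*T = T*(-8 + T))
N(C) = C*(-8 + C)
1/(L + N(-734)) = 1/(-541780 - 734*(-8 - 734)) = 1/(-541780 - 734*(-742)) = 1/(-541780 + 544628) = 1/2848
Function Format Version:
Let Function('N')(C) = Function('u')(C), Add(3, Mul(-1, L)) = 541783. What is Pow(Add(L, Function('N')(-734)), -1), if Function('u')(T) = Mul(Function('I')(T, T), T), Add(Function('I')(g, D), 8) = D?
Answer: Rational(1, 2848) ≈ 0.00035112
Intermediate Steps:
L = -541780 (L = Add(3, Mul(-1, 541783)) = Add(3, -541783) = -541780)
Function('I')(g, D) = Add(-8, D)
Function('u')(T) = Mul(T, Add(-8, T)) (Function('u')(T) = Mul(Add(-8, T), T) = Mul(T, Add(-8, T)))
Function('N')(C) = Mul(C, Add(-8, C))
Pow(Add(L, Function('N')(-734)), -1) = Pow(Add(-541780, Mul(-734, Add(-8, -734))), -1) = Pow(Add(-541780, Mul(-734, -742)), -1) = Pow(Add(-541780, 544628), -1) = Pow(2848, -1) = Rational(1, 2848)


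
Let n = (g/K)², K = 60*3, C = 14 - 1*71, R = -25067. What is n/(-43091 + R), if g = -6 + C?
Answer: -49/27263200 ≈ -1.7973e-6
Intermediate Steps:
C = -57 (C = 14 - 71 = -57)
K = 180
g = -63 (g = -6 - 57 = -63)
n = 49/400 (n = (-63/180)² = (-63*1/180)² = (-7/20)² = 49/400 ≈ 0.12250)
n/(-43091 + R) = 49/(400*(-43091 - 25067)) = (49/400)/(-68158) = (49/400)*(-1/68158) = -49/27263200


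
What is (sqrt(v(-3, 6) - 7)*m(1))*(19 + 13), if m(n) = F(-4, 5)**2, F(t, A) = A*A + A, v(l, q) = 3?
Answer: 57600*I ≈ 57600.0*I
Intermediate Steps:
F(t, A) = A + A**2 (F(t, A) = A**2 + A = A + A**2)
m(n) = 900 (m(n) = (5*(1 + 5))**2 = (5*6)**2 = 30**2 = 900)
(sqrt(v(-3, 6) - 7)*m(1))*(19 + 13) = (sqrt(3 - 7)*900)*(19 + 13) = (sqrt(-4)*900)*32 = ((2*I)*900)*32 = (1800*I)*32 = 57600*I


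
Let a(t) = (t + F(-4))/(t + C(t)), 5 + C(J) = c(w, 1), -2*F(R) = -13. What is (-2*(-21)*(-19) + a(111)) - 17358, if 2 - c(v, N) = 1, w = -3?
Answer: -3885149/214 ≈ -18155.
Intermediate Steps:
F(R) = 13/2 (F(R) = -½*(-13) = 13/2)
c(v, N) = 1 (c(v, N) = 2 - 1*1 = 2 - 1 = 1)
C(J) = -4 (C(J) = -5 + 1 = -4)
a(t) = (13/2 + t)/(-4 + t) (a(t) = (t + 13/2)/(t - 4) = (13/2 + t)/(-4 + t))
(-2*(-21)*(-19) + a(111)) - 17358 = (-2*(-21)*(-19) + (13/2 + 111)/(-4 + 111)) - 17358 = (42*(-19) + (235/2)/107) - 17358 = (-798 + (1/107)*(235/2)) - 17358 = (-798 + 235/214) - 17358 = -170537/214 - 17358 = -3885149/214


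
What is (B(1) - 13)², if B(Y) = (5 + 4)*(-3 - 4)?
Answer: 5776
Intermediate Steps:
B(Y) = -63 (B(Y) = 9*(-7) = -63)
(B(1) - 13)² = (-63 - 13)² = (-76)² = 5776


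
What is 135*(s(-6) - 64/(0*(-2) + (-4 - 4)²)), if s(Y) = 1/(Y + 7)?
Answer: 0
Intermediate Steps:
s(Y) = 1/(7 + Y)
135*(s(-6) - 64/(0*(-2) + (-4 - 4)²)) = 135*(1/(7 - 6) - 64/(0*(-2) + (-4 - 4)²)) = 135*(1/1 - 64/(0 + (-8)²)) = 135*(1 - 64/(0 + 64)) = 135*(1 - 64/64) = 135*(1 - 64*1/64) = 135*(1 - 1) = 135*0 = 0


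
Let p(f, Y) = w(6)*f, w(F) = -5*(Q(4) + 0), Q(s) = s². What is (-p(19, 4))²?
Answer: 2310400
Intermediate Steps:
w(F) = -80 (w(F) = -5*(4² + 0) = -5*(16 + 0) = -5*16 = -80)
p(f, Y) = -80*f
(-p(19, 4))² = (-(-80)*19)² = (-1*(-1520))² = 1520² = 2310400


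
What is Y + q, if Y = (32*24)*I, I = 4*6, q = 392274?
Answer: 410706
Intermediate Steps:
I = 24
Y = 18432 (Y = (32*24)*24 = 768*24 = 18432)
Y + q = 18432 + 392274 = 410706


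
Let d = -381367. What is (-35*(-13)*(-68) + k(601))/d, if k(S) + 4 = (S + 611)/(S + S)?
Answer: 18596738/229201567 ≈ 0.081137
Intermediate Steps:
k(S) = -4 + (611 + S)/(2*S) (k(S) = -4 + (S + 611)/(S + S) = -4 + (611 + S)/((2*S)) = -4 + (611 + S)*(1/(2*S)) = -4 + (611 + S)/(2*S))
(-35*(-13)*(-68) + k(601))/d = (-35*(-13)*(-68) + (½)*(611 - 7*601)/601)/(-381367) = (455*(-68) + (½)*(1/601)*(611 - 4207))*(-1/381367) = (-30940 + (½)*(1/601)*(-3596))*(-1/381367) = (-30940 - 1798/601)*(-1/381367) = -18596738/601*(-1/381367) = 18596738/229201567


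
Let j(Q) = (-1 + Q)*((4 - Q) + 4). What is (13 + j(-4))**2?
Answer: 2209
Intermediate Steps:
j(Q) = (-1 + Q)*(8 - Q)
(13 + j(-4))**2 = (13 + (-8 - 1*(-4)**2 + 9*(-4)))**2 = (13 + (-8 - 1*16 - 36))**2 = (13 + (-8 - 16 - 36))**2 = (13 - 60)**2 = (-47)**2 = 2209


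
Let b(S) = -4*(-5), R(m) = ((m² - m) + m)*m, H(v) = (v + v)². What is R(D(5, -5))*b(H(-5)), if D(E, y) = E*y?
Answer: -312500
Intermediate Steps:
H(v) = 4*v² (H(v) = (2*v)² = 4*v²)
R(m) = m³ (R(m) = m²*m = m³)
b(S) = 20
R(D(5, -5))*b(H(-5)) = (5*(-5))³*20 = (-25)³*20 = -15625*20 = -312500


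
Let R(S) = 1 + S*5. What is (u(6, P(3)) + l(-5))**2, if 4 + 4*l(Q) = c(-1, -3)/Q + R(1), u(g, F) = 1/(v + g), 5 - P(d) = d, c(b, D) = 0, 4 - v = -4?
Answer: 16/49 ≈ 0.32653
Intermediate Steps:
v = 8 (v = 4 - 1*(-4) = 4 + 4 = 8)
R(S) = 1 + 5*S
P(d) = 5 - d
u(g, F) = 1/(8 + g)
l(Q) = 1/2 (l(Q) = -1 + (0/Q + (1 + 5*1))/4 = -1 + (0 + (1 + 5))/4 = -1 + (0 + 6)/4 = -1 + (1/4)*6 = -1 + 3/2 = 1/2)
(u(6, P(3)) + l(-5))**2 = (1/(8 + 6) + 1/2)**2 = (1/14 + 1/2)**2 = (4/7)**2 = 16/49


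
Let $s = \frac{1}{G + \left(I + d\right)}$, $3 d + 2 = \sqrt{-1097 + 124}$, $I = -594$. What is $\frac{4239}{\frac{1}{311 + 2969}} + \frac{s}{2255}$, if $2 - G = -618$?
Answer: $\frac{211603688960628}{15218995} - \frac{3 i \sqrt{973}}{15218995} \approx 1.3904 \cdot 10^{7} - 6.1488 \cdot 10^{-6} i$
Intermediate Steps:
$G = 620$ ($G = 2 - -618 = 2 + 618 = 620$)
$d = - \frac{2}{3} + \frac{i \sqrt{973}}{3}$ ($d = - \frac{2}{3} + \frac{\sqrt{-1097 + 124}}{3} = - \frac{2}{3} + \frac{\sqrt{-973}}{3} = - \frac{2}{3} + \frac{i \sqrt{973}}{3} \approx -0.66667 + 10.398 i$)
$s = \frac{1}{\frac{76}{3} + \frac{i \sqrt{973}}{3}}$ ($s = \frac{1}{620 - \left(\frac{1784}{3} - \frac{i \sqrt{973}}{3}\right)} = \frac{1}{\frac{76}{3} + \frac{i \sqrt{973}}{3}} \approx 0.033783 - 0.013866 i$)
$\frac{4239}{\frac{1}{311 + 2969}} + \frac{s}{2255} = \frac{4239}{\frac{1}{311 + 2969}} + \frac{\frac{228}{6749} - \frac{3 i \sqrt{973}}{6749}}{2255} = \frac{4239}{\frac{1}{3280}} + \left(\frac{228}{6749} - \frac{3 i \sqrt{973}}{6749}\right) \frac{1}{2255} = 4239 \frac{1}{\frac{1}{3280}} + \left(\frac{228}{15218995} - \frac{3 i \sqrt{973}}{15218995}\right) = 4239 \cdot 3280 + \left(\frac{228}{15218995} - \frac{3 i \sqrt{973}}{15218995}\right) = 13903920 + \left(\frac{228}{15218995} - \frac{3 i \sqrt{973}}{15218995}\right) = \frac{211603688960628}{15218995} - \frac{3 i \sqrt{973}}{15218995}$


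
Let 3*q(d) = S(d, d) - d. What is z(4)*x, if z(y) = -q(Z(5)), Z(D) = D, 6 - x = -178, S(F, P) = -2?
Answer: 1288/3 ≈ 429.33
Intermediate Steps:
x = 184 (x = 6 - 1*(-178) = 6 + 178 = 184)
q(d) = -⅔ - d/3 (q(d) = (-2 - d)/3 = -⅔ - d/3)
z(y) = 7/3 (z(y) = -(-⅔ - ⅓*5) = -(-⅔ - 5/3) = -1*(-7/3) = 7/3)
z(4)*x = (7/3)*184 = 1288/3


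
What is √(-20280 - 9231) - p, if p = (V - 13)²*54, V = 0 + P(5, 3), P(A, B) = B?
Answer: -5400 + 3*I*√3279 ≈ -5400.0 + 171.79*I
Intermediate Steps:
V = 3 (V = 0 + 3 = 3)
p = 5400 (p = (3 - 13)²*54 = (-10)²*54 = 100*54 = 5400)
√(-20280 - 9231) - p = √(-20280 - 9231) - 1*5400 = √(-29511) - 5400 = 3*I*√3279 - 5400 = -5400 + 3*I*√3279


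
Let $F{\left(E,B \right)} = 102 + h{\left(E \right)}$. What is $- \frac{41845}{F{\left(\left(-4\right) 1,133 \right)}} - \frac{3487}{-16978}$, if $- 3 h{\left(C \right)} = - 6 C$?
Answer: $- \frac{177529158}{398983} \approx -444.95$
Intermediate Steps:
$h{\left(C \right)} = 2 C$ ($h{\left(C \right)} = - \frac{\left(-6\right) C}{3} = 2 C$)
$F{\left(E,B \right)} = 102 + 2 E$
$- \frac{41845}{F{\left(\left(-4\right) 1,133 \right)}} - \frac{3487}{-16978} = - \frac{41845}{102 + 2 \left(\left(-4\right) 1\right)} - \frac{3487}{-16978} = - \frac{41845}{102 + 2 \left(-4\right)} - - \frac{3487}{16978} = - \frac{41845}{102 - 8} + \frac{3487}{16978} = - \frac{41845}{94} + \frac{3487}{16978} = - \frac{177529158}{398983}$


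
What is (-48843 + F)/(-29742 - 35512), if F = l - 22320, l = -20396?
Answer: 91559/65254 ≈ 1.4031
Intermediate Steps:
F = -42716 (F = -20396 - 22320 = -42716)
(-48843 + F)/(-29742 - 35512) = (-48843 - 42716)/(-29742 - 35512) = -91559/(-65254) = -91559*(-1/65254) = 91559/65254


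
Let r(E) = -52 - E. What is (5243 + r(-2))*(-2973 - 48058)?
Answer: -265003983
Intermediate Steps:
(5243 + r(-2))*(-2973 - 48058) = (5243 + (-52 - 1*(-2)))*(-2973 - 48058) = (5243 + (-52 + 2))*(-51031) = (5243 - 50)*(-51031) = 5193*(-51031) = -265003983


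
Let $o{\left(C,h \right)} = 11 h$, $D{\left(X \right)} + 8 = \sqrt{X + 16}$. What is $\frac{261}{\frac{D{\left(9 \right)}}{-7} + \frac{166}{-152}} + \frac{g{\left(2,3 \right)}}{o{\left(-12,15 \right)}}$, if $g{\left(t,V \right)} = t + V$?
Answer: $- \frac{4581763}{11649} \approx -393.32$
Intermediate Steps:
$g{\left(t,V \right)} = V + t$
$D{\left(X \right)} = -8 + \sqrt{16 + X}$ ($D{\left(X \right)} = -8 + \sqrt{X + 16} = -8 + \sqrt{16 + X}$)
$\frac{261}{\frac{D{\left(9 \right)}}{-7} + \frac{166}{-152}} + \frac{g{\left(2,3 \right)}}{o{\left(-12,15 \right)}} = \frac{261}{\frac{-8 + \sqrt{16 + 9}}{-7} + \frac{166}{-152}} + \frac{3 + 2}{11 \cdot 15} = \frac{261}{\left(-8 + \sqrt{25}\right) \left(- \frac{1}{7}\right) + 166 \left(- \frac{1}{152}\right)} + \frac{5}{165} = \frac{261}{\left(-8 + 5\right) \left(- \frac{1}{7}\right) - \frac{83}{76}} + 5 \cdot \frac{1}{165} = \frac{261}{\left(-3\right) \left(- \frac{1}{7}\right) - \frac{83}{76}} + \frac{1}{33} = \frac{261}{\frac{3}{7} - \frac{83}{76}} + \frac{1}{33} = \frac{261}{- \frac{353}{532}} + \frac{1}{33} = 261 \left(- \frac{532}{353}\right) + \frac{1}{33} = - \frac{138852}{353} + \frac{1}{33} = - \frac{4581763}{11649}$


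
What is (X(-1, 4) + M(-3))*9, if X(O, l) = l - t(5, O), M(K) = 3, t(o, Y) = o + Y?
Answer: 27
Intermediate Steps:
t(o, Y) = Y + o
X(O, l) = -5 + l - O (X(O, l) = l - (O + 5) = l - (5 + O) = l + (-5 - O) = -5 + l - O)
(X(-1, 4) + M(-3))*9 = ((-5 + 4 - 1*(-1)) + 3)*9 = ((-5 + 4 + 1) + 3)*9 = (0 + 3)*9 = 3*9 = 27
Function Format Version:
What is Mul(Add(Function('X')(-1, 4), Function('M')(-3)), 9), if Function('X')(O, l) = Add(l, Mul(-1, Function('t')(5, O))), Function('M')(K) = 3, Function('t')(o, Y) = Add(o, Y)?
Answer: 27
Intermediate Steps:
Function('t')(o, Y) = Add(Y, o)
Function('X')(O, l) = Add(-5, l, Mul(-1, O)) (Function('X')(O, l) = Add(l, Mul(-1, Add(O, 5))) = Add(l, Mul(-1, Add(5, O))) = Add(l, Add(-5, Mul(-1, O))) = Add(-5, l, Mul(-1, O)))
Mul(Add(Function('X')(-1, 4), Function('M')(-3)), 9) = Mul(Add(Add(-5, 4, Mul(-1, -1)), 3), 9) = Mul(Add(Add(-5, 4, 1), 3), 9) = Mul(Add(0, 3), 9) = Mul(3, 9) = 27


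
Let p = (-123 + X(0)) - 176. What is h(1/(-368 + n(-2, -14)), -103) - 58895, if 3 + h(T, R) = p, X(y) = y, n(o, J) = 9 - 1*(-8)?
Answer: -59197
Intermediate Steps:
n(o, J) = 17 (n(o, J) = 9 + 8 = 17)
p = -299 (p = (-123 + 0) - 176 = -123 - 176 = -299)
h(T, R) = -302 (h(T, R) = -3 - 299 = -302)
h(1/(-368 + n(-2, -14)), -103) - 58895 = -302 - 58895 = -59197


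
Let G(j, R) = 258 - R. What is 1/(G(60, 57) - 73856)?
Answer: -1/73655 ≈ -1.3577e-5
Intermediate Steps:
1/(G(60, 57) - 73856) = 1/((258 - 1*57) - 73856) = 1/((258 - 57) - 73856) = 1/(201 - 73856) = 1/(-73655) = -1/73655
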